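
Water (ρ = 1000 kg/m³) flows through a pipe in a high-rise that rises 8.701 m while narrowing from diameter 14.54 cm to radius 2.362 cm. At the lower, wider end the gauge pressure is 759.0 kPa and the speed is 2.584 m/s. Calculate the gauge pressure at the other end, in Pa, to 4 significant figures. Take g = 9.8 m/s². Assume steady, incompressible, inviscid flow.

P₂ = 377400 Pa

Continuity gives A₁v₁ = A₂v₂, so v₂ = (166.0 cm²)/(17.53 cm²) × 2.584 m/s = 24.48 m/s.
Energy conservation along the streamline gives P₂ = P₁ − ½ρ(v₂² − v₁²) − ρg(h₂ − h₁).
P₂ = 759000 + ½·1000·(2.584² − 24.48²) − 1000·9.8·(+8.701) = 759000 + (-296300) − (85270) = 377400 Pa.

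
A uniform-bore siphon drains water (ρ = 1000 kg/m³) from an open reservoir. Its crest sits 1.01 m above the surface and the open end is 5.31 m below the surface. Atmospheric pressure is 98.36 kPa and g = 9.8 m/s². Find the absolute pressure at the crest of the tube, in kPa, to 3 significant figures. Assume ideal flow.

P_top ≈ 36.4 kPa

Bernoulli surface→outlet gives ½v² = g·h_out, so v = √(2·9.8·5.31) = 10.2 m/s.
With constant cross-section the crest speed equals v; applying Bernoulli from the surface up to the crest, P_top = P_atm − ½ρv² − ρg·h_top.
P_top = 98360 − ½·1000·10.2² − 1000·9.8·1.01 = 36400 Pa.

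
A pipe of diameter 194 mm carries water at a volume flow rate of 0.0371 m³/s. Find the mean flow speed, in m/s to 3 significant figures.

Q = 0.0371 m³/s = 0.0371 m³/s.
v = Q/A = 0.0371 / 0.0296 = 1.26 m/s.

v ≈ 1.26 m/s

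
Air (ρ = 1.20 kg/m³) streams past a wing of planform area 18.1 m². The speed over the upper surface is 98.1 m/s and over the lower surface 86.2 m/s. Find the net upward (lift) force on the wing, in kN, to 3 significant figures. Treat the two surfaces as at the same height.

The faster flow above has the lower pressure; Bernoulli (same height) gives ΔP = ½ρ(v_up² − v_low²).
ΔP = ½·1.20·(98.1² − 86.2²) = 1320 Pa.
Lift = ΔP · A = 1320 × 18.1 = 23800 N.

23.8 kN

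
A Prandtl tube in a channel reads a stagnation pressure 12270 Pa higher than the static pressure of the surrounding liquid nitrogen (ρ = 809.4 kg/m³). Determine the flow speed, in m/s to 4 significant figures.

At the stagnation point the flow is brought to rest, so Bernoulli gives P_stag − P_static = ½ρv².
v = √(2ΔP/ρ) = √(2·12270/809.4) = 5.506 m/s.

5.506 m/s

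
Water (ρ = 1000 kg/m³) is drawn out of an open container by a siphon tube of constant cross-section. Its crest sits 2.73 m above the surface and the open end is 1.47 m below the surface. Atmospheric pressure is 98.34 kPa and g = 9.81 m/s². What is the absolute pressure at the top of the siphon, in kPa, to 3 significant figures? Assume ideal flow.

P_top ≈ 57.1 kPa

The outlet speed comes from Torricelli: v = √(2g·1.47) = 5.37 m/s.
With constant cross-section the crest speed equals v; applying Bernoulli from the surface up to the crest, P_top = P_atm − ½ρv² − ρg·h_top.
P_top = 98340 − ½·1000·5.37² − 1000·9.81·2.73 = 57100 Pa.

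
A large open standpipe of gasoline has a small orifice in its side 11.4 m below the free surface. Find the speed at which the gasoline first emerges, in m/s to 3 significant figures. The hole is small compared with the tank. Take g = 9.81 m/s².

v ≈ 15.0 m/s

Bernoulli from surface to hole (P equal, v_surface ≈ 0): v = √(2gh) = √(2×9.81×11.4) = 15.0 m/s.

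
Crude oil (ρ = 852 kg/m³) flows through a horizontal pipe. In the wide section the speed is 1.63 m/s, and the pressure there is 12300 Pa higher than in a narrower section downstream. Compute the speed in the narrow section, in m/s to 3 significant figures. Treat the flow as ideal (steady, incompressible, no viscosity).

v₂ ≈ 5.62 m/s

Horizontal Bernoulli: P₁ + ½ρv₁² = P₂ + ½ρv₂², so v₂² = v₁² + 2(P₁ − P₂)/ρ.
v₂ = √(1.63² + 2·12300/852) = √(2.66 + 28.9) = 5.62 m/s.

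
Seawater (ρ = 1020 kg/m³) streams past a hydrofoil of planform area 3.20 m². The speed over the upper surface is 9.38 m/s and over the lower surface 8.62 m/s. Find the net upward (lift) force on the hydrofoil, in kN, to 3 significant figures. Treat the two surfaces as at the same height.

The faster flow above has the lower pressure; Bernoulli (same height) gives ΔP = ½ρ(v_up² − v_low²).
ΔP = ½·1020·(9.38² − 8.62²) = 6980 Pa.
Lift = ΔP · A = 6980 × 3.20 = 22300 N.

22.3 kN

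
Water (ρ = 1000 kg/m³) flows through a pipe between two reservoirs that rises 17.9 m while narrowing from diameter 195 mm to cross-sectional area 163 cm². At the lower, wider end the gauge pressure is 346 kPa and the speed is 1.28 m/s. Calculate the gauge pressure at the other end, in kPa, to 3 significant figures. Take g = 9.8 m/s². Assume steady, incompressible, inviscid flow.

P₂ = 169 kPa

Mass conservation (A₁v₁ = A₂v₂) gives v₂ = 1.28 × 299/163 = 2.35 m/s.
Energy conservation along the streamline gives P₂ = P₁ − ½ρ(v₂² − v₁²) − ρg(h₂ − h₁).
P₂ = 346000 + ½·1000·(1.28² − 2.35²) − 1000·9.8·(+17.9) = 346000 + (-1930) − (175000) = 169000 Pa.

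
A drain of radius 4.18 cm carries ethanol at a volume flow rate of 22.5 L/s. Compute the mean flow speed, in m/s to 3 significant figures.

v ≈ 4.10 m/s

Q = 22.5 L/s = 0.0225 m³/s.
v = Q/A = 0.0225 / 0.00549 = 4.10 m/s.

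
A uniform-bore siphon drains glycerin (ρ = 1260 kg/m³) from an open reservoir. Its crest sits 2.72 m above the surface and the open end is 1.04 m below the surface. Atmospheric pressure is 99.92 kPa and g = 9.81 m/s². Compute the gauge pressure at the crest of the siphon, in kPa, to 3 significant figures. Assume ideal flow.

The outlet speed comes from Torricelli: v = √(2g·1.04) = 4.52 m/s.
Continuity keeps v the same throughout the tube; from surface to crest, P_atm + 0 = P_top + ½ρv² + ρg·h_top.
P_top = 99920 − ½·1260·4.52² − 1260·9.81·2.72 = 53400 Pa. So P_gauge = P_top − P_atm = -46500 Pa.

P_gauge ≈ -46.5 kPa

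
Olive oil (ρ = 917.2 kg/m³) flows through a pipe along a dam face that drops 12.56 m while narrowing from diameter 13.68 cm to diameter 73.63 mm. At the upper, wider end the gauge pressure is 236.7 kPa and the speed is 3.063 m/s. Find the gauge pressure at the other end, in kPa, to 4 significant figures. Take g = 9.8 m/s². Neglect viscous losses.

P₂ ≈ 302.6 kPa

The volume flow rate is constant, so v₂ = (A₁/A₂)v₁ = (147.0/42.58)·3.063 = 10.57 m/s.
Bernoulli: P₁ + ½ρv₁² + ρg h₁ = P₂ + ½ρv₂² + ρg h₂, so P₂ = P₁ + ½ρ(v₁² − v₂²) − ρg(h₂ − h₁).
P₂ = 236700 + ½·917.2·(3.063² − 10.57²) − 917.2·9.8·(−12.56) = 236700 + (-46970) − (-112900) = 302600 Pa.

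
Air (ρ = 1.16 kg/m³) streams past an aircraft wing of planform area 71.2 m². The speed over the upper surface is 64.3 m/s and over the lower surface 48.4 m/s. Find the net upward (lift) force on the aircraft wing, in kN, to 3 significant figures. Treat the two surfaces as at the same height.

From P + ½ρv² = const at equal height, P_low − P_up = ½ρ(v_up² − v_low²).
ΔP = ½·1.16·(64.3² − 48.4²) = 1040 Pa.
Lift = ΔP · A = 1040 × 71.2 = 74000 N.

F = 74.0 kN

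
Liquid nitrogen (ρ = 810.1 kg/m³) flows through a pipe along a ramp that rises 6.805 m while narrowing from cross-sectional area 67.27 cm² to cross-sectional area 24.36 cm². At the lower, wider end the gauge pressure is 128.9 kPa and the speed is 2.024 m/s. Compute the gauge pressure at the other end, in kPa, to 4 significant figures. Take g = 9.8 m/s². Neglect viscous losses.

The volume flow rate is constant, so v₂ = (A₁/A₂)v₁ = (67.27/24.36)·2.024 = 5.589 m/s.
Applying Bernoulli between the two ends and solving for P₂: P₂ = P₁ + ½ρ(v₁² − v₂²) − ρgΔh.
P₂ = 128900 + ½·810.1·(2.024² − 5.589²) − 810.1·9.8·(+6.805) = 128900 + (-10990) − (54020) = 63880 Pa.

P₂ ≈ 63.88 kPa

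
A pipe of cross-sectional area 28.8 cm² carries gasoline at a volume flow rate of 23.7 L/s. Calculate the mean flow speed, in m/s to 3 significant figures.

v = 8.23 m/s

Q = 23.7 L/s = 0.0237 m³/s.
v = Q/A = 0.0237 / 0.00288 = 8.23 m/s.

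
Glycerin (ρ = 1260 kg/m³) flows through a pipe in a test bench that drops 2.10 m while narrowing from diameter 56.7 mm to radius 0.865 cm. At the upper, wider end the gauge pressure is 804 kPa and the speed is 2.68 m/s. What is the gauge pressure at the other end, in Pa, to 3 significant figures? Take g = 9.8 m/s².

The volume flow rate is constant, so v₂ = (A₁/A₂)v₁ = (25.2/2.35)·2.68 = 28.8 m/s.
Applying Bernoulli between the two ends and solving for P₂: P₂ = P₁ + ½ρ(v₁² − v₂²) − ρgΔh.
P₂ = 804000 + ½·1260·(2.68² − 28.8²) − 1260·9.8·(−2.10) = 804000 + (-518000) − (-25900) = 312000 Pa.

P₂ = 312000 Pa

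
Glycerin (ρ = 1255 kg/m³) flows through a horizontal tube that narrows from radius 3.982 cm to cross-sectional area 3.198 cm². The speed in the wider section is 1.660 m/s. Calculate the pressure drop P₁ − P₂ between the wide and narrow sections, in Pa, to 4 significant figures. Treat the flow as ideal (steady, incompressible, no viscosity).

417800 Pa

Mass conservation (A₁v₁ = A₂v₂) gives v₂ = 1.660 × 49.81/3.198 = 25.86 m/s.
The pipe is horizontal, so Bernoulli reduces to P₁ + ½ρv₁² = P₂ + ½ρv₂².
P₁ − P₂ = ½·1255·(25.86² − 1.660²) = ½·1255·665.8 = 417800 Pa.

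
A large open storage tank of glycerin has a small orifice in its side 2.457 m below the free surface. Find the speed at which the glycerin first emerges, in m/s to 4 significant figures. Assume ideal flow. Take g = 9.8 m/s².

v = 6.940 m/s

Torricelli's result v = √(2gh) gives v = √(2·9.8·2.457) = 6.940 m/s.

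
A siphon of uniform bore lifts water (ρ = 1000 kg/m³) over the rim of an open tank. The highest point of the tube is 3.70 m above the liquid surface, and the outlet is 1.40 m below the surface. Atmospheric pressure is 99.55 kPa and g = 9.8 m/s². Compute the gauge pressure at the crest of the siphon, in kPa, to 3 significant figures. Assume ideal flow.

P_gauge ≈ -50.0 kPa

The outlet speed comes from Torricelli: v = √(2g·1.40) = 5.24 m/s.
Continuity keeps v the same throughout the tube; from surface to crest, P_atm + 0 = P_top + ½ρv² + ρg·h_top.
P_top = 99550 − ½·1000·5.24² − 1000·9.8·3.70 = 49600 Pa. So P_gauge = P_top − P_atm = -50000 Pa.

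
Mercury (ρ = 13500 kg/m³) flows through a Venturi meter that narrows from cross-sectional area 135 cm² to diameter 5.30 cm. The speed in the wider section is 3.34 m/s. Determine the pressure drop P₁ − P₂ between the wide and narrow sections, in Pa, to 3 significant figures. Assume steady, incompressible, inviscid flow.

Mass conservation (A₁v₁ = A₂v₂) gives v₂ = 3.34 × 135/22.1 = 20.4 m/s.
Bernoulli (h₁ = h₂): P₁ − P₂ = ½ρ(v₂² − v₁²).
P₁ − P₂ = ½·13500·(20.4² − 3.34²) = ½·13500·407 = 2740000 Pa.

ΔP ≈ 2740000 Pa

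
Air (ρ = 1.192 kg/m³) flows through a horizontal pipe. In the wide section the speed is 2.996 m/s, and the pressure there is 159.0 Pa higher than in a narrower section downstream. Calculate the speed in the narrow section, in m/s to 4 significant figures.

Along the level pipe P + ½ρv² is conserved, hence v₂² = v₁² + 2(P₁ − P₂)/ρ.
v₂ = √(2.996² + 2·159.0/1.192) = √(8.976 + 266.8) = 16.61 m/s.

v₂ ≈ 16.61 m/s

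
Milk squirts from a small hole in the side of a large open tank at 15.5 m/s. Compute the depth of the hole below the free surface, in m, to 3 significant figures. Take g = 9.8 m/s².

For a small hole in a large open tank, ½v² = gh, giving h = v²/(2g).
h = 15.5²/(2·9.8) = 240/19.60 = 12.3 m.

h ≈ 12.3 m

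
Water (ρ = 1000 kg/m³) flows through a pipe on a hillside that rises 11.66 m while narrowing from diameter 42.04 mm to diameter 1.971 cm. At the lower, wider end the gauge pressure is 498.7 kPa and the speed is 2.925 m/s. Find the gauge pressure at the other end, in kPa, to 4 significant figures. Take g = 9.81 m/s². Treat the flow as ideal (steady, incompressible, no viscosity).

P₂ ≈ 300.1 kPa

Continuity gives A₁v₁ = A₂v₂, so v₂ = (13.88 cm²)/(3.051 cm²) × 2.925 m/s = 13.31 m/s.
Applying Bernoulli between the two ends and solving for P₂: P₂ = P₁ + ½ρ(v₁² − v₂²) − ρgΔh.
P₂ = 498700 + ½·1000·(2.925² − 13.31²) − 1000·9.81·(+11.66) = 498700 + (-84260) − (114400) = 300100 Pa.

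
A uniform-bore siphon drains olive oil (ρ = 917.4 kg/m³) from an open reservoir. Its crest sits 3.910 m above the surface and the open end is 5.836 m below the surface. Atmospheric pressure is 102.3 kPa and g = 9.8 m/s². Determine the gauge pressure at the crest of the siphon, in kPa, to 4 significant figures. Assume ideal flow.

The outlet speed comes from Torricelli: v = √(2g·5.836) = 10.70 m/s.
The bore is uniform, so the speed at the crest is the same v. Bernoulli surface→crest: P_atm = P_top + ½ρv² + ρg·h_top.
P_top = 102300 − ½·917.4·10.70² − 917.4·9.8·3.910 = 14680 Pa. So P_gauge = P_top − P_atm = -87620 Pa.

P_gauge = -87.62 kPa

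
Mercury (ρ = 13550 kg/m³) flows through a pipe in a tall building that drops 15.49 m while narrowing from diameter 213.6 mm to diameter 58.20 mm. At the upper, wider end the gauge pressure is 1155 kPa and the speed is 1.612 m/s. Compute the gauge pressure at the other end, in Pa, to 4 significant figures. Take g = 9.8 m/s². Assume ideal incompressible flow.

By continuity, v₂ = v₁·A₁/A₂ = 1.612·(358.3/26.60) = 21.71 m/s.
Applying Bernoulli between the two ends and solving for P₂: P₂ = P₁ + ½ρ(v₁² − v₂²) − ρgΔh.
P₂ = 1155000 + ½·13550·(1.612² − 21.71²) − 13550·9.8·(−15.49) = 1155000 + (-3177000) − (-2057000) = 35390 Pa.

P₂ ≈ 35390 Pa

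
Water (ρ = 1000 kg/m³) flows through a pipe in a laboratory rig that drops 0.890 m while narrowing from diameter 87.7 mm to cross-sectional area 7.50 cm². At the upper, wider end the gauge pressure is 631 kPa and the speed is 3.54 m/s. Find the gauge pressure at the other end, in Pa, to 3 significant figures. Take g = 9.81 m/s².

240000 Pa

Continuity gives A₁v₁ = A₂v₂, so v₂ = (60.4 cm²)/(7.50 cm²) × 3.54 m/s = 28.5 m/s.
Bernoulli: P₁ + ½ρv₁² + ρg h₁ = P₂ + ½ρv₂² + ρg h₂, so P₂ = P₁ + ½ρ(v₁² − v₂²) − ρg(h₂ − h₁).
P₂ = 631000 + ½·1000·(3.54² − 28.5²) − 1000·9.81·(−0.890) = 631000 + (-400000) − (-8730) = 240000 Pa.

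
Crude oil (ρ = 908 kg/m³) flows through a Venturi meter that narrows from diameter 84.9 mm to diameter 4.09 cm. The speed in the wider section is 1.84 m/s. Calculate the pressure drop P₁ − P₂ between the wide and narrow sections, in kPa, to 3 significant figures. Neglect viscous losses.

ΔP ≈ 27.0 kPa

Continuity gives A₁v₁ = A₂v₂, so v₂ = (56.6 cm²)/(13.1 cm²) × 1.84 m/s = 7.93 m/s.
With no height change, Bernoulli's equation is P₁ + ½ρv₁² = P₂ + ½ρv₂².
P₁ − P₂ = ½·908·(7.93² − 1.84²) = ½·908·59.5 = 27000 Pa.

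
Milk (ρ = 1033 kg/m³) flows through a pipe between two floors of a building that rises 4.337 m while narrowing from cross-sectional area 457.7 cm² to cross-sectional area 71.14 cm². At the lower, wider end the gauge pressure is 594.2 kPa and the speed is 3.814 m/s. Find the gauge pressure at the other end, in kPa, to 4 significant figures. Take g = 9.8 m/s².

P₂ ≈ 246.8 kPa

Mass conservation (A₁v₁ = A₂v₂) gives v₂ = 3.814 × 457.7/71.14 = 24.54 m/s.
Applying Bernoulli between the two ends and solving for P₂: P₂ = P₁ + ½ρ(v₁² − v₂²) − ρgΔh.
P₂ = 594200 + ½·1033·(3.814² − 24.54²) − 1033·9.8·(+4.337) = 594200 + (-303500) − (43910) = 246800 Pa.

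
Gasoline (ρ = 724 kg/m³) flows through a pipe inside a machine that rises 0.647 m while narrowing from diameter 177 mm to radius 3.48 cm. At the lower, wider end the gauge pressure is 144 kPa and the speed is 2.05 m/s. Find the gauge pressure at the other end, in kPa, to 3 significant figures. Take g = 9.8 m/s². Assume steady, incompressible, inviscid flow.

77.3 kPa

Mass conservation (A₁v₁ = A₂v₂) gives v₂ = 2.05 × 246/38.0 = 13.3 m/s.
Bernoulli: P₁ + ½ρv₁² + ρg h₁ = P₂ + ½ρv₂² + ρg h₂, so P₂ = P₁ + ½ρ(v₁² − v₂²) − ρg(h₂ − h₁).
P₂ = 144000 + ½·724·(2.05² − 13.3²) − 724·9.8·(+0.647) = 144000 + (-62100) − (4590) = 77300 Pa.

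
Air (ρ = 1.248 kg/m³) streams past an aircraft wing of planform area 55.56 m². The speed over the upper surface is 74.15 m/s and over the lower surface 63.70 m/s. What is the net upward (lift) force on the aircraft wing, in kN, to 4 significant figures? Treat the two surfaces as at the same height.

From P + ½ρv² = const at equal height, P_low − P_up = ½ρ(v_up² − v_low²).
ΔP = ½·1.248·(74.15² − 63.70²) = 898.9 Pa.
Lift = ΔP · A = 898.9 × 55.56 = 49940 N.

49.94 kN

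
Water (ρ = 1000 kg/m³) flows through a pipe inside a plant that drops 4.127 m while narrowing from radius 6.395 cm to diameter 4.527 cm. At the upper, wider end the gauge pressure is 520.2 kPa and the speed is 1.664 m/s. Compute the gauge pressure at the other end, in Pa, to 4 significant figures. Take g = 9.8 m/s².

Continuity gives A₁v₁ = A₂v₂, so v₂ = (128.5 cm²)/(16.10 cm²) × 1.664 m/s = 13.28 m/s.
Energy conservation along the streamline gives P₂ = P₁ − ½ρ(v₂² − v₁²) − ρg(h₂ − h₁).
P₂ = 520200 + ½·1000·(1.664² − 13.28²) − 1000·9.8·(−4.127) = 520200 + (-86830) − (-40440) = 473800 Pa.

P₂ = 473800 Pa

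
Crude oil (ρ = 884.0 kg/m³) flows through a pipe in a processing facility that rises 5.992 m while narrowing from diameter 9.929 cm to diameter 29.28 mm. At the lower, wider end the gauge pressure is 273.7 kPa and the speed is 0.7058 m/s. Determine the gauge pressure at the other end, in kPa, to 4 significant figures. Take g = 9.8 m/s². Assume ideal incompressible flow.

P₂ ≈ 192.9 kPa

The volume flow rate is constant, so v₂ = (A₁/A₂)v₁ = (77.43/6.733)·0.7058 = 8.116 m/s.
Energy conservation along the streamline gives P₂ = P₁ − ½ρ(v₂² − v₁²) − ρg(h₂ − h₁).
P₂ = 273700 + ½·884.0·(0.7058² − 8.116²) − 884.0·9.8·(+5.992) = 273700 + (-28900) − (51910) = 192900 Pa.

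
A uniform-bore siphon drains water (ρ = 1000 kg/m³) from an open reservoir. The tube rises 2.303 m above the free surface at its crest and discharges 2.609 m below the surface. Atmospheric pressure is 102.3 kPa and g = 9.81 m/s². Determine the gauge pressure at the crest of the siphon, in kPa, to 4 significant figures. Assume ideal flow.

From the surface to the outlet (both open to atmosphere, surface at rest): v = √(2g·h_out) = √(2·9.81·2.609) = 7.155 m/s.
With constant cross-section the crest speed equals v; applying Bernoulli from the surface up to the crest, P_top = P_atm − ½ρv² − ρg·h_top.
P_top = 102300 − ½·1000·7.155² − 1000·9.81·2.303 = 54110 Pa. So P_gauge = P_top − P_atm = -48190 Pa.

-48.19 kPa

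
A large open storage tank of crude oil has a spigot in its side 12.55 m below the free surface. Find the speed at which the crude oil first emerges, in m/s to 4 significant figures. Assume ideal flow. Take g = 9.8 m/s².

Torricelli's result v = √(2gh) gives v = √(2·9.8·12.55) = 15.68 m/s.

v ≈ 15.68 m/s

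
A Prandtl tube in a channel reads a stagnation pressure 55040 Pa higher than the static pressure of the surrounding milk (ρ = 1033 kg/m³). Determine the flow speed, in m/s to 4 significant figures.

v ≈ 10.32 m/s

At the stagnation point the flow is brought to rest, so Bernoulli gives P_stag − P_static = ½ρv².
v = √(2ΔP/ρ) = √(2·55040/1033) = 10.32 m/s.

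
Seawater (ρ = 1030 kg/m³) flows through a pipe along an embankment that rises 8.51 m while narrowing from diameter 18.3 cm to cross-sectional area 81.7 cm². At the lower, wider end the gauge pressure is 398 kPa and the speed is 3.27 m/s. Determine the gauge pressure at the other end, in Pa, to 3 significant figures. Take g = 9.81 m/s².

P₂ ≈ 260000 Pa

By continuity, v₂ = v₁·A₁/A₂ = 3.27·(263/81.7) = 10.5 m/s.
Applying Bernoulli between the two ends and solving for P₂: P₂ = P₁ + ½ρ(v₁² − v₂²) − ρgΔh.
P₂ = 398000 + ½·1030·(3.27² − 10.5²) − 1030·9.81·(+8.51) = 398000 + (-51600) − (86000) = 260000 Pa.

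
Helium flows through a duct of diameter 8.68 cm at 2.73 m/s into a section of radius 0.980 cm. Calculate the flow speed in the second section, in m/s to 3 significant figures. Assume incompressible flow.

v₂ ≈ 53.5 m/s

Mass conservation (A₁v₁ = A₂v₂) gives v₂ = 2.73 × 59.2/3.02 = 53.5 m/s.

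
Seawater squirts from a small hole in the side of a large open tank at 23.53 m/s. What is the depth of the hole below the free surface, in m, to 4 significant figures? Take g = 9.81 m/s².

Inverting v = √(2gh) gives h = v² / 2g.
h = 23.53²/(2·9.81) = 553.7/19.62 = 28.22 m.

h = 28.22 m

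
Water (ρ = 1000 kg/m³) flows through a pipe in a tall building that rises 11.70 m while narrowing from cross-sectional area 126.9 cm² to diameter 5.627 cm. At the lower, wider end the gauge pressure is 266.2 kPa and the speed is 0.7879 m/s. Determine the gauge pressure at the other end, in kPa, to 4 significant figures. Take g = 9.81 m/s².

143.7 kPa

By continuity, v₂ = v₁·A₁/A₂ = 0.7879·(126.9/24.87) = 4.021 m/s.
Applying Bernoulli between the two ends and solving for P₂: P₂ = P₁ + ½ρ(v₁² − v₂²) − ρgΔh.
P₂ = 266200 + ½·1000·(0.7879² − 4.021²) − 1000·9.81·(+11.70) = 266200 + (-7772) − (114800) = 143700 Pa.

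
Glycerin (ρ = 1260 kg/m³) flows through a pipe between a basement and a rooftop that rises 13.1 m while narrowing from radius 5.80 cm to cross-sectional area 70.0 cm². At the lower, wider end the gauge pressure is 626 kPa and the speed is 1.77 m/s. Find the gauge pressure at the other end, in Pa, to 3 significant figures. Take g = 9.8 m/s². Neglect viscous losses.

P₂ ≈ 462000 Pa

By continuity, v₂ = v₁·A₁/A₂ = 1.77·(106/70.0) = 2.67 m/s.
Energy conservation along the streamline gives P₂ = P₁ − ½ρ(v₂² − v₁²) − ρg(h₂ − h₁).
P₂ = 626000 + ½·1260·(1.77² − 2.67²) − 1260·9.8·(+13.1) = 626000 + (-2530) − (162000) = 462000 Pa.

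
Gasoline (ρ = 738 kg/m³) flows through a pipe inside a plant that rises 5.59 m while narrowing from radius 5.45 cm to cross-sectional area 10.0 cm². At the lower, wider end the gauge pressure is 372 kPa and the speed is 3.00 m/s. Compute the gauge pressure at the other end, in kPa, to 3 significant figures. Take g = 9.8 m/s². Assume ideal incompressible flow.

The volume flow rate is constant, so v₂ = (A₁/A₂)v₁ = (93.3/10.0)·3.00 = 28.0 m/s.
Energy conservation along the streamline gives P₂ = P₁ − ½ρ(v₂² − v₁²) − ρg(h₂ − h₁).
P₂ = 372000 + ½·738·(3.00² − 28.0²) − 738·9.8·(+5.59) = 372000 + (-286000) − (40400) = 45700 Pa.

P₂ = 45.7 kPa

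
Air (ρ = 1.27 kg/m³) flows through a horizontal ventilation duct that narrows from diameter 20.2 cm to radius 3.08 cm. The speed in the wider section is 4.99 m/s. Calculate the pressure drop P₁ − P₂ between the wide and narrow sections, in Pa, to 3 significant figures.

1810 Pa

Mass conservation (A₁v₁ = A₂v₂) gives v₂ = 4.99 × 320/29.8 = 53.7 m/s.
With no height change, Bernoulli's equation is P₁ + ½ρv₁² = P₂ + ½ρv₂².
P₁ − P₂ = ½·1.27·(53.7² − 4.99²) = ½·1.27·2850 = 1810 Pa.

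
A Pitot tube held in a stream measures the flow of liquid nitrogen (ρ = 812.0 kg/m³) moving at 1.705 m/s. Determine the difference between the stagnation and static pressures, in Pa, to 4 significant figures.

The dynamic pressure equals the rise in static pressure at the stagnation point: ΔP = ½ρv².
ΔP = ½·812.0·1.705² = 1180 Pa.

ΔP ≈ 1180 Pa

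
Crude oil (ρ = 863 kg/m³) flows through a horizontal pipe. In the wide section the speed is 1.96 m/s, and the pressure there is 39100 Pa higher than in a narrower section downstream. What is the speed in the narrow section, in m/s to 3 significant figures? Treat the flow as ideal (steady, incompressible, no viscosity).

Along the level pipe P + ½ρv² is conserved, hence v₂² = v₁² + 2(P₁ − P₂)/ρ.
v₂ = √(1.96² + 2·39100/863) = √(3.84 + 90.6) = 9.72 m/s.

9.72 m/s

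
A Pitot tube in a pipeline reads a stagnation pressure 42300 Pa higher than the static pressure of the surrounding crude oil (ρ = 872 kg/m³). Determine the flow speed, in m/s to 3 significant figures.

v = 9.85 m/s

Bernoulli between the free stream and the stagnation point: ½ρv² = P_stag − P_static.
v = √(2ΔP/ρ) = √(2·42300/872) = 9.85 m/s.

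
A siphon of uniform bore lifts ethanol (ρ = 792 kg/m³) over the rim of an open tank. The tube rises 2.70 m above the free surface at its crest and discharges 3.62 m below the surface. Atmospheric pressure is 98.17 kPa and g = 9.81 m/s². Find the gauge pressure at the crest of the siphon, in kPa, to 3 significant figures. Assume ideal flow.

P_gauge = -49.1 kPa

Bernoulli surface→outlet gives ½v² = g·h_out, so v = √(2·9.81·3.62) = 8.43 m/s.
With constant cross-section the crest speed equals v; applying Bernoulli from the surface up to the crest, P_top = P_atm − ½ρv² − ρg·h_top.
P_top = 98170 − ½·792·8.43² − 792·9.81·2.70 = 49100 Pa. So P_gauge = P_top − P_atm = -49100 Pa.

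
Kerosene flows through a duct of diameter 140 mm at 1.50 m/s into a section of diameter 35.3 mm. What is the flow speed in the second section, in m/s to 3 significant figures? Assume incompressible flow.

By continuity, v₂ = v₁·A₁/A₂ = 1.50·(154/9.79) = 23.6 m/s.

v₂ = 23.6 m/s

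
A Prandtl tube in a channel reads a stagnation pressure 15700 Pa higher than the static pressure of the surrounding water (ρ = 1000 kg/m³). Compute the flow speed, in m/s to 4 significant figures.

Bernoulli between the free stream and the stagnation point: ½ρv² = P_stag − P_static.
v = √(2ΔP/ρ) = √(2·15700/1000) = 5.604 m/s.

5.604 m/s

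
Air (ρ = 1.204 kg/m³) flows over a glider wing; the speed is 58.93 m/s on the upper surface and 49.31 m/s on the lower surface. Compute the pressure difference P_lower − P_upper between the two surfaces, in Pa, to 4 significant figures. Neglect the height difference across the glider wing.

Bernoulli (same height): P_lower − P_upper = ½ρ(v_upper² − v_lower²).
ΔP = ½·1.204·(58.93² − 49.31²) = 626.8 Pa.

ΔP ≈ 626.8 Pa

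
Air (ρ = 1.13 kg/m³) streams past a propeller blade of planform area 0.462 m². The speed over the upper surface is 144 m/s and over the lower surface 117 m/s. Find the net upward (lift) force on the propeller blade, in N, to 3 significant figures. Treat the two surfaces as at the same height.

1840 N

The faster flow above has the lower pressure; Bernoulli (same height) gives ΔP = ½ρ(v_up² − v_low²).
ΔP = ½·1.13·(144² − 117²) = 3980 Pa.
Lift = ΔP · A = 3980 × 0.462 = 1840 N.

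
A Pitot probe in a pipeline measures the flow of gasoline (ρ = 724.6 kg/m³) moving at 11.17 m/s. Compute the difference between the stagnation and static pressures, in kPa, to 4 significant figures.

ΔP ≈ 45.20 kPa

At the stagnation point the flow is brought to rest, so Bernoulli gives P_stag − P_static = ½ρv².
ΔP = ½·724.6·11.17² = 45200 Pa.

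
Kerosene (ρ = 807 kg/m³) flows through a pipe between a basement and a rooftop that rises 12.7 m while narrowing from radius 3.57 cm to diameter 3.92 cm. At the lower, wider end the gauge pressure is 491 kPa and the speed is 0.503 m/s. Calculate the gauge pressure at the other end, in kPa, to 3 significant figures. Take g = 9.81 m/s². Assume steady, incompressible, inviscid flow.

The volume flow rate is constant, so v₂ = (A₁/A₂)v₁ = (40.0/12.1)·0.503 = 1.67 m/s.
Energy conservation along the streamline gives P₂ = P₁ − ½ρ(v₂² − v₁²) − ρg(h₂ − h₁).
P₂ = 491000 + ½·807·(0.503² − 1.67²) − 807·9.81·(+12.7) = 491000 + (-1020) − (101000) = 389000 Pa.

P₂ ≈ 389 kPa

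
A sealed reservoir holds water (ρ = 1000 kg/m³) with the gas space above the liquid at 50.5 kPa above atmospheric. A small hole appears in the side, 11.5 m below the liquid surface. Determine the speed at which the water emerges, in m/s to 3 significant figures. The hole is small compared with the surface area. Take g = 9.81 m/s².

v ≈ 18.1 m/s

Take point 1 at the surface (v₁ ≈ 0) and point 2 at the hole (at atmospheric pressure). Bernoulli: P₁ + ρg h = P_atm + ½ρv₂².
With P₁ − P_atm = 50500 Pa, v₂ = √(2gh + 2ΔP/ρ) = √(2·9.81·11.5 + 2·50500/1000) = 18.1 m/s.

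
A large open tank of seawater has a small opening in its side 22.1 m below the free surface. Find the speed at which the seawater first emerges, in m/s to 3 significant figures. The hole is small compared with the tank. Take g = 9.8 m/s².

v = 20.8 m/s

Torricelli's result v = √(2gh) gives v = √(2·9.8·22.1) = 20.8 m/s.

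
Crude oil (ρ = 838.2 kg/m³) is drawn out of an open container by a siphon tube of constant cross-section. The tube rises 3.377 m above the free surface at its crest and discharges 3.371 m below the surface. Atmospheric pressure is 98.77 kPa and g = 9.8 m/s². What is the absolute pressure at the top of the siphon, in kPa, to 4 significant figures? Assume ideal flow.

Bernoulli surface→outlet gives ½v² = g·h_out, so v = √(2·9.8·3.371) = 8.128 m/s.
With constant cross-section the crest speed equals v; applying Bernoulli from the surface up to the crest, P_top = P_atm − ½ρv² − ρg·h_top.
P_top = 98770 − ½·838.2·8.128² − 838.2·9.8·3.377 = 43340 Pa.

P_top ≈ 43.34 kPa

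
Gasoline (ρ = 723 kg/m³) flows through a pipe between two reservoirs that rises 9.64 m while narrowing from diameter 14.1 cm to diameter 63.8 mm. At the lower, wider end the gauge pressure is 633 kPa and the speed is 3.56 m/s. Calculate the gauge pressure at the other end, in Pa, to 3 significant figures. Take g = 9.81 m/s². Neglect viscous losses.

460000 Pa

Continuity gives A₁v₁ = A₂v₂, so v₂ = (156 cm²)/(32.0 cm²) × 3.56 m/s = 17.4 m/s.
Energy conservation along the streamline gives P₂ = P₁ − ½ρ(v₂² − v₁²) − ρg(h₂ − h₁).
P₂ = 633000 + ½·723·(3.56² − 17.4²) − 723·9.81·(+9.64) = 633000 + (-105000) − (68400) = 460000 Pa.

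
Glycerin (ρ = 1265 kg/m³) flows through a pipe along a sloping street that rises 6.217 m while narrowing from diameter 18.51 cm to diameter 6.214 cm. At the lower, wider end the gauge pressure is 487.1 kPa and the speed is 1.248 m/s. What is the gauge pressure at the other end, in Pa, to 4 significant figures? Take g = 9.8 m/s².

By continuity, v₂ = v₁·A₁/A₂ = 1.248·(269.1/30.33) = 11.07 m/s.
Bernoulli: P₁ + ½ρv₁² + ρg h₁ = P₂ + ½ρv₂² + ρg h₂, so P₂ = P₁ + ½ρ(v₁² − v₂²) − ρg(h₂ − h₁).
P₂ = 487100 + ½·1265·(1.248² − 11.07²) − 1265·9.8·(+6.217) = 487100 + (-76570) − (77070) = 333500 Pa.

P₂ ≈ 333500 Pa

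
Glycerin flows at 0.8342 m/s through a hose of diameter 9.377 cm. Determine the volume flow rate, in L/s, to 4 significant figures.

Q ≈ 5.761 L/s

Q = A·v = 0.006906 m² × 0.8342 m/s = 0.005761 m³/s.
Converting: 0.005761 m³/s × 1000 = 5.761 L/s.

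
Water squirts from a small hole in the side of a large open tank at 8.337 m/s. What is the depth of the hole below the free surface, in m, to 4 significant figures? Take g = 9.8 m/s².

For a small hole in a large open tank, ½v² = gh, giving h = v²/(2g).
h = 8.337²/(2·9.8) = 69.51/19.60 = 3.546 m.

h = 3.546 m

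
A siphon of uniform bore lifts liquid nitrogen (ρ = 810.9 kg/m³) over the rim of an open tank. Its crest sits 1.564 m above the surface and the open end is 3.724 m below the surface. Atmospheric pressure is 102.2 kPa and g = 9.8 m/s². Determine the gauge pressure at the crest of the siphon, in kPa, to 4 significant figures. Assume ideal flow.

From the surface to the outlet (both open to atmosphere, surface at rest): v = √(2g·h_out) = √(2·9.8·3.724) = 8.543 m/s.
The bore is uniform, so the speed at the crest is the same v. Bernoulli surface→crest: P_atm = P_top + ½ρv² + ρg·h_top.
P_top = 102200 − ½·810.9·8.543² − 810.9·9.8·1.564 = 60180 Pa. So P_gauge = P_top − P_atm = -42020 Pa.

-42.02 kPa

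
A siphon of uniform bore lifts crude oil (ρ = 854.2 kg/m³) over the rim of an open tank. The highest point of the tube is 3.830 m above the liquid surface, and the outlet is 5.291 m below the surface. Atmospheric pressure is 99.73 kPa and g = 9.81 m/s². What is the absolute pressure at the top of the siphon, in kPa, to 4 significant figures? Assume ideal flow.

From the surface to the outlet (both open to atmosphere, surface at rest): v = √(2g·h_out) = √(2·9.81·5.291) = 10.19 m/s.
Continuity keeps v the same throughout the tube; from surface to crest, P_atm + 0 = P_top + ½ρv² + ρg·h_top.
P_top = 99730 − ½·854.2·10.19² − 854.2·9.81·3.830 = 23300 Pa.

P_top ≈ 23.30 kPa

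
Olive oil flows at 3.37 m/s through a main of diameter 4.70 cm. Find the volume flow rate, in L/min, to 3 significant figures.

Q = A·v = 0.00173 m² × 3.37 m/s = 0.00585 m³/s.
Converting: 0.00585 m³/s × 60000 = 351 L/min.

351 L/min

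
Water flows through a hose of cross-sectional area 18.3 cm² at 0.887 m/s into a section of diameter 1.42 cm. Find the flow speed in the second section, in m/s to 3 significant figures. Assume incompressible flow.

By continuity, v₂ = v₁·A₁/A₂ = 0.887·(18.3/1.58) = 10.2 m/s.

v₂ ≈ 10.2 m/s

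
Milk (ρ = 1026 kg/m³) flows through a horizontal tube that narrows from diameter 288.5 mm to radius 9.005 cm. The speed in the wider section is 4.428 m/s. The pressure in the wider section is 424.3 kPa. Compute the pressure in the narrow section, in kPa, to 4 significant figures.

The volume flow rate is constant, so v₂ = (A₁/A₂)v₁ = (653.7/254.8)·4.428 = 11.36 m/s.
Bernoulli (h₁ = h₂): P₁ − P₂ = ½ρ(v₂² − v₁²).
P₂ = P₁ − ½ρ(v₂² − v₁²) = 424300 − ½·1026·(11.36² − 4.428²) = 424300 − 56170 = 368100 Pa.

P₂ = 368.1 kPa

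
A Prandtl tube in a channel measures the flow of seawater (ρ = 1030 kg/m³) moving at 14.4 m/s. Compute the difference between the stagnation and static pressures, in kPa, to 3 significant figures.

The dynamic pressure equals the rise in static pressure at the stagnation point: ΔP = ½ρv².
ΔP = ½·1030·14.4² = 107000 Pa.

ΔP ≈ 107 kPa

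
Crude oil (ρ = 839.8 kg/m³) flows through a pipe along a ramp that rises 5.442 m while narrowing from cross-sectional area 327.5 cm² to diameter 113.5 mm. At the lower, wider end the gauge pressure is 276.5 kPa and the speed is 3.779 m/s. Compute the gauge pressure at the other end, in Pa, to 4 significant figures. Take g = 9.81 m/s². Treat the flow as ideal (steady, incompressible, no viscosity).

By continuity, v₂ = v₁·A₁/A₂ = 3.779·(327.5/101.2) = 12.23 m/s.
Energy conservation along the streamline gives P₂ = P₁ − ½ρ(v₂² − v₁²) − ρg(h₂ − h₁).
P₂ = 276500 + ½·839.8·(3.779² − 12.23²) − 839.8·9.81·(+5.442) = 276500 + (-56830) − (44830) = 174800 Pa.

P₂ ≈ 174800 Pa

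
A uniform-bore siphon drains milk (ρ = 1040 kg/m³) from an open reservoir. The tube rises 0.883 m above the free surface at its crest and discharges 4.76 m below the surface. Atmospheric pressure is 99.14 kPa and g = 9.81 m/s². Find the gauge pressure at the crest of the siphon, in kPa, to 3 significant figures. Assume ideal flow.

The outlet speed comes from Torricelli: v = √(2g·4.76) = 9.66 m/s.
With constant cross-section the crest speed equals v; applying Bernoulli from the surface up to the crest, P_top = P_atm − ½ρv² − ρg·h_top.
P_top = 99140 − ½·1040·9.66² − 1040·9.81·0.883 = 41600 Pa. So P_gauge = P_top − P_atm = -57600 Pa.

P_gauge = -57.6 kPa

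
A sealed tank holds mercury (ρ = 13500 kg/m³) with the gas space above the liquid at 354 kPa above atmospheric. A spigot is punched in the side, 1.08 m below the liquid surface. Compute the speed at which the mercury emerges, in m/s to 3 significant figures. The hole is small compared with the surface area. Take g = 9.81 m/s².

Take point 1 at the surface (v₁ ≈ 0) and point 2 at the hole (at atmospheric pressure). Bernoulli: P₁ + ρg h = P_atm + ½ρv₂².
With P₁ − P_atm = 354000 Pa, v₂ = √(2gh + 2ΔP/ρ) = √(2·9.81·1.08 + 2·354000/13500) = 8.58 m/s.

v ≈ 8.58 m/s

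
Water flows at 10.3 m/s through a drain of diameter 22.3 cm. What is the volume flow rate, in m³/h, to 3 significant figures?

Q ≈ 1450 m³/h

Q = A·v = 0.0391 m² × 10.3 m/s = 0.402 m³/s.
Converting: 0.402 m³/s × 3600 = 1450 m³/h.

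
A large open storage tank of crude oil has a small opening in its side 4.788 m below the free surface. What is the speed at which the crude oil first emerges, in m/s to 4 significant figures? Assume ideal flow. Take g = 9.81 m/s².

v ≈ 9.692 m/s

With the surface at rest and both surface and jet at atmospheric pressure, Bernoulli gives ρg h = ½ρv², so v = √(2gh) = √(2·9.81·4.788) = 9.692 m/s.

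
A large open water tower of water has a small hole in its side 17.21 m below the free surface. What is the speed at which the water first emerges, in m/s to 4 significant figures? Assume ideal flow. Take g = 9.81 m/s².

Torricelli's result v = √(2gh) gives v = √(2·9.81·17.21) = 18.38 m/s.

v ≈ 18.38 m/s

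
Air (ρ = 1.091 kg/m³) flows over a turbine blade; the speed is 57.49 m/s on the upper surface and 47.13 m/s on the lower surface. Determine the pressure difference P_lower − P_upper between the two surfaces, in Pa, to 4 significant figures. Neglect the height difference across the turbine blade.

591.2 Pa

With negligible Δh, P + ½ρv² is constant, so P_low − P_up = ½ρ(v_up² − v_low²).
ΔP = ½·1.091·(57.49² − 47.13²) = 591.2 Pa.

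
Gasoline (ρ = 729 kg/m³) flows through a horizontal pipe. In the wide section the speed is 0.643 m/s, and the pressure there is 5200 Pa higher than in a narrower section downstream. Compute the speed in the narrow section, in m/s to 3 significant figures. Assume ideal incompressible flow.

3.83 m/s

With h₁ = h₂, rearranging Bernoulli gives v₂ = √(v₁² + 2ΔP/ρ).
v₂ = √(0.643² + 2·5200/729) = √(0.413 + 14.3) = 3.83 m/s.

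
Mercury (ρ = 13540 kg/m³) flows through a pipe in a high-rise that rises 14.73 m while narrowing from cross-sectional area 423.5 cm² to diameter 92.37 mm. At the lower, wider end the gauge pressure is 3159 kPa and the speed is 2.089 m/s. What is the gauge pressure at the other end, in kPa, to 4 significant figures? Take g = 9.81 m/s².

P₂ ≈ 52.03 kPa

The volume flow rate is constant, so v₂ = (A₁/A₂)v₁ = (423.5/67.01)·2.089 = 13.20 m/s.
Bernoulli: P₁ + ½ρv₁² + ρg h₁ = P₂ + ½ρv₂² + ρg h₂, so P₂ = P₁ + ½ρ(v₁² − v₂²) − ρg(h₂ − h₁).
P₂ = 3159000 + ½·13540·(2.089² − 13.20²) − 13540·9.81·(+14.73) = 3159000 + (-1150000) − (1957000) = 52030 Pa.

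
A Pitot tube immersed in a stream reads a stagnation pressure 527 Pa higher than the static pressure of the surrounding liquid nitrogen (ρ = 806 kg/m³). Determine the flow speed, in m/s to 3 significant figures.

1.14 m/s

The dynamic pressure equals the rise in static pressure at the stagnation point: ΔP = ½ρv².
v = √(2ΔP/ρ) = √(2·527/806) = 1.14 m/s.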